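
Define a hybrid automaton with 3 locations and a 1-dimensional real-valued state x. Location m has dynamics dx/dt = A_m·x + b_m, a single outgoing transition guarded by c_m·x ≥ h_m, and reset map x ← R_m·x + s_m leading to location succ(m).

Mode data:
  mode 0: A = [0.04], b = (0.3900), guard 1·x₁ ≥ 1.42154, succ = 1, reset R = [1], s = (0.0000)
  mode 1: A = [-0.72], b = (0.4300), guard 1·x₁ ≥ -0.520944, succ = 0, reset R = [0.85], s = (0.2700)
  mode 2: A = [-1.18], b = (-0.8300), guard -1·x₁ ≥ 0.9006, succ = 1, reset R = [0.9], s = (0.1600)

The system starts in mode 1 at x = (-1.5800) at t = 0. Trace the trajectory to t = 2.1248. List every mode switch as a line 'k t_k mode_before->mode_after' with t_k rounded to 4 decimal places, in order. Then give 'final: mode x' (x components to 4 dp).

Mode 1: guard c·x = -0.5209 hit at Δt = 0.9255 (t = 0.9255), x⁻ = (-0.5209) → reset → x⁺ = (-0.1728), jump to mode 0
Mode 0: flow for 1.1993 to horizon, guard not reached → x = (0.2978)

1 0.9255 1->0
final: 0 0.2978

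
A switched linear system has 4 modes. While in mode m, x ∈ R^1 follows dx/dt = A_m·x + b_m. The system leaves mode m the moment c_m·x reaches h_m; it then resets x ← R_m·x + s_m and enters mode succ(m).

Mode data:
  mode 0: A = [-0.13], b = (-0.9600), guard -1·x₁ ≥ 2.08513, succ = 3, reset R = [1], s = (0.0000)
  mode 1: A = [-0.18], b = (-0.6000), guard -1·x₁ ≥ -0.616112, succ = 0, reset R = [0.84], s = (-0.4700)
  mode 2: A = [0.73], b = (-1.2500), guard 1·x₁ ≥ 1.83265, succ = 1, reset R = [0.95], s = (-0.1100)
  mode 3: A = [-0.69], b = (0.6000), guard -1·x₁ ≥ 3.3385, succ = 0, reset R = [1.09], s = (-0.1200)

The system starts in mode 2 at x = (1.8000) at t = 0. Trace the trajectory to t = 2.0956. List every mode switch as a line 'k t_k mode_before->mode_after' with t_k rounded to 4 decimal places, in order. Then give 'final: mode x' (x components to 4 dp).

1 0.4337 2->1
2 1.7043 1->0
final: 0 -0.3211

Mode 2: guard c·x = 1.8326 hit at Δt = 0.4337 (t = 0.4337), x⁻ = (1.8326) → reset → x⁺ = (1.6310), jump to mode 1
Mode 1: guard c·x = -0.6161 hit at Δt = 1.2706 (t = 1.7043), x⁻ = (0.6161) → reset → x⁺ = (0.0475), jump to mode 0
Mode 0: flow for 0.3913 to horizon, guard not reached → x = (-0.3211)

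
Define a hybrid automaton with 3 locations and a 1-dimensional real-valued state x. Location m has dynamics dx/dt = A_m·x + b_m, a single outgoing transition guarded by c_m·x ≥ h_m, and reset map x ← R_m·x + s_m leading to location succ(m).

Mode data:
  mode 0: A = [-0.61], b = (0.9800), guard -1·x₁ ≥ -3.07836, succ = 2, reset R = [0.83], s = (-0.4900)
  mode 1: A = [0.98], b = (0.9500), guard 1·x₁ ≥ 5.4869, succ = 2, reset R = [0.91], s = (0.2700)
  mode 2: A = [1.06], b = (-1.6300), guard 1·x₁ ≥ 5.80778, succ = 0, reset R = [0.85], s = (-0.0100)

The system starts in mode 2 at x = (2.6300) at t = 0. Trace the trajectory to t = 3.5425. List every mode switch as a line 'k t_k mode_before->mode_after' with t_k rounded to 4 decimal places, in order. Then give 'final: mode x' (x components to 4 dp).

1 1.2862 2->0
2 2.6198 0->2
final: 2 2.9400

Mode 2: guard c·x = 5.8078 hit at Δt = 1.2862 (t = 1.2862), x⁻ = (5.8078) → reset → x⁺ = (4.9266), jump to mode 0
Mode 0: guard c·x = -3.0784 hit at Δt = 1.3336 (t = 2.6198), x⁻ = (3.0784) → reset → x⁺ = (2.0650), jump to mode 2
Mode 2: flow for 0.9227 to horizon, guard not reached → x = (2.9400)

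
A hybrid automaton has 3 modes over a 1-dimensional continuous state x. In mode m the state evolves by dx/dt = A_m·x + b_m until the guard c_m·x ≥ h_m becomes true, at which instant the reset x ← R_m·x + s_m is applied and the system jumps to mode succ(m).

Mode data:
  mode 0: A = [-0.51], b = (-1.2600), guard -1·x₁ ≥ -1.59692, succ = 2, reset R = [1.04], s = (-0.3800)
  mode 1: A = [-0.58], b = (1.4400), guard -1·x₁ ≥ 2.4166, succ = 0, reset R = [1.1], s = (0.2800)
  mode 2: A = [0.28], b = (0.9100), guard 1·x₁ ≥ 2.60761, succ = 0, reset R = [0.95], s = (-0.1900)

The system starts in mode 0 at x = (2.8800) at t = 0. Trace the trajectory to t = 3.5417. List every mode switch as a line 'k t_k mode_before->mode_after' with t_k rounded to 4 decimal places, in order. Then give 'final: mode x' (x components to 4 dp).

1 0.5376 0->2
2 1.4549 2->0
3 1.7623 0->2
4 2.6796 2->0
5 2.9869 0->2
final: 2 2.0422

Mode 0: guard c·x = -1.5969 hit at Δt = 0.5376 (t = 0.5376), x⁻ = (1.5969) → reset → x⁺ = (1.2808), jump to mode 2
Mode 2: guard c·x = 2.6076 hit at Δt = 0.9173 (t = 1.4549), x⁻ = (2.6076) → reset → x⁺ = (2.2872), jump to mode 0
Mode 0: guard c·x = -1.5969 hit at Δt = 0.3074 (t = 1.7623), x⁻ = (1.5969) → reset → x⁺ = (1.2808), jump to mode 2
Mode 2: guard c·x = 2.6076 hit at Δt = 0.9173 (t = 2.6796), x⁻ = (2.6076) → reset → x⁺ = (2.2872), jump to mode 0
Mode 0: guard c·x = -1.5969 hit at Δt = 0.3074 (t = 2.9869), x⁻ = (1.5969) → reset → x⁺ = (1.2808), jump to mode 2
Mode 2: flow for 0.5548 to horizon, guard not reached → x = (2.0422)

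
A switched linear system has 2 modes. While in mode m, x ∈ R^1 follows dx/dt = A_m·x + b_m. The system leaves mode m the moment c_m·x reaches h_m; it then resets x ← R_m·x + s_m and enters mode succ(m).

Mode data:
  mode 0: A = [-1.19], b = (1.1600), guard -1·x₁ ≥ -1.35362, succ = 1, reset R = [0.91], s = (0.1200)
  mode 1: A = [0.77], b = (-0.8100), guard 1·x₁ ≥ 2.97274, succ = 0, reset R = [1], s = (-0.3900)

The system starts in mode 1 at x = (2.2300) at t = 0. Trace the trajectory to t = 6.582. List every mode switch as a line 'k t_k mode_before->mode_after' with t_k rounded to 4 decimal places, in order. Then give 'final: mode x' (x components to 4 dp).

1 0.6349 1->0
2 1.8497 0->1
3 4.2617 1->0
4 5.4765 0->1
final: 1 1.7543

Mode 1: guard c·x = 2.9727 hit at Δt = 0.6349 (t = 0.6349), x⁻ = (2.9727) → reset → x⁺ = (2.5827), jump to mode 0
Mode 0: guard c·x = -1.3536 hit at Δt = 1.2148 (t = 1.8497), x⁻ = (1.3536) → reset → x⁺ = (1.3518), jump to mode 1
Mode 1: guard c·x = 2.9727 hit at Δt = 2.4120 (t = 4.2617), x⁻ = (2.9727) → reset → x⁺ = (2.5827), jump to mode 0
Mode 0: guard c·x = -1.3536 hit at Δt = 1.2148 (t = 5.4765), x⁻ = (1.3536) → reset → x⁺ = (1.3518), jump to mode 1
Mode 1: flow for 1.1055 to horizon, guard not reached → x = (1.7543)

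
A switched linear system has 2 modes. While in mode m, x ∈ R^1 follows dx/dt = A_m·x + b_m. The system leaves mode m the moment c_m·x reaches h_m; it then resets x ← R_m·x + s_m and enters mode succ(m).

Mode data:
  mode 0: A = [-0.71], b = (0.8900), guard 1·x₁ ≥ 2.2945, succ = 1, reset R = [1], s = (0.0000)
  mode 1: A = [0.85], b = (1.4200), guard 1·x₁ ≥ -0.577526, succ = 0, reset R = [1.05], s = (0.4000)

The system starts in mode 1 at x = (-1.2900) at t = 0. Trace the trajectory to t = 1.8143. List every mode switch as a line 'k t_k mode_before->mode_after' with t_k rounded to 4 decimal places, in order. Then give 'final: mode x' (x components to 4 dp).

Mode 1: guard c·x = -0.5775 hit at Δt = 1.2412 (t = 1.2412), x⁻ = (-0.5775) → reset → x⁺ = (-0.2064), jump to mode 0
Mode 0: flow for 0.5731 to horizon, guard not reached → x = (0.2816)

1 1.2412 1->0
final: 0 0.2816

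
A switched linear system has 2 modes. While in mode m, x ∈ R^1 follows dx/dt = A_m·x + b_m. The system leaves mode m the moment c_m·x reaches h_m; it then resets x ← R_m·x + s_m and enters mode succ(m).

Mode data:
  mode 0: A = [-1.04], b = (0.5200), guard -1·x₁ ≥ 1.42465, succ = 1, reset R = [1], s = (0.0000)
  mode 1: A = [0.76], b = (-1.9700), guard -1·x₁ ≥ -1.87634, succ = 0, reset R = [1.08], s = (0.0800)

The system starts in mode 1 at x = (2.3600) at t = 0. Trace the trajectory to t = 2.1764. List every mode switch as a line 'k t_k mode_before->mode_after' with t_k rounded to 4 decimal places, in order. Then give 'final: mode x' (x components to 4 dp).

Mode 1: guard c·x = -1.8763 hit at Δt = 1.4818 (t = 1.4818), x⁻ = (1.8763) → reset → x⁺ = (2.1064), jump to mode 0
Mode 0: flow for 0.6946 to horizon, guard not reached → x = (1.2801)

1 1.4818 1->0
final: 0 1.2801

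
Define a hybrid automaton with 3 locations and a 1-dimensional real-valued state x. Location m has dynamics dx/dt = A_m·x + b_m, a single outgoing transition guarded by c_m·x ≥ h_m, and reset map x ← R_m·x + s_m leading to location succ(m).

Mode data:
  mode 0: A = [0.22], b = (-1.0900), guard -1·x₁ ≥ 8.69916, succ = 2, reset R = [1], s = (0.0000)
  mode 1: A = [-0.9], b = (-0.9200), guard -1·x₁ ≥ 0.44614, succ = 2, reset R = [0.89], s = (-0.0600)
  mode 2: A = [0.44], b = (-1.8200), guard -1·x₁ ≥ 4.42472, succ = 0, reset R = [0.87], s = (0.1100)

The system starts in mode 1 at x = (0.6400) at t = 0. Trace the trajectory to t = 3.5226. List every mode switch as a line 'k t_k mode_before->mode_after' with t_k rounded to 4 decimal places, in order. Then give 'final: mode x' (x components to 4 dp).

Mode 1: guard c·x = 0.4461 hit at Δt = 1.1774 (t = 1.1774), x⁻ = (-0.4461) → reset → x⁺ = (-0.4571), jump to mode 2
Mode 2: guard c·x = 4.4247 hit at Δt = 1.4150 (t = 2.5924), x⁻ = (-4.4247) → reset → x⁺ = (-3.7395), jump to mode 0
Mode 0: flow for 0.9302 to horizon, guard not reached → x = (-5.7138)

1 1.1774 1->2
2 2.5924 2->0
final: 0 -5.7138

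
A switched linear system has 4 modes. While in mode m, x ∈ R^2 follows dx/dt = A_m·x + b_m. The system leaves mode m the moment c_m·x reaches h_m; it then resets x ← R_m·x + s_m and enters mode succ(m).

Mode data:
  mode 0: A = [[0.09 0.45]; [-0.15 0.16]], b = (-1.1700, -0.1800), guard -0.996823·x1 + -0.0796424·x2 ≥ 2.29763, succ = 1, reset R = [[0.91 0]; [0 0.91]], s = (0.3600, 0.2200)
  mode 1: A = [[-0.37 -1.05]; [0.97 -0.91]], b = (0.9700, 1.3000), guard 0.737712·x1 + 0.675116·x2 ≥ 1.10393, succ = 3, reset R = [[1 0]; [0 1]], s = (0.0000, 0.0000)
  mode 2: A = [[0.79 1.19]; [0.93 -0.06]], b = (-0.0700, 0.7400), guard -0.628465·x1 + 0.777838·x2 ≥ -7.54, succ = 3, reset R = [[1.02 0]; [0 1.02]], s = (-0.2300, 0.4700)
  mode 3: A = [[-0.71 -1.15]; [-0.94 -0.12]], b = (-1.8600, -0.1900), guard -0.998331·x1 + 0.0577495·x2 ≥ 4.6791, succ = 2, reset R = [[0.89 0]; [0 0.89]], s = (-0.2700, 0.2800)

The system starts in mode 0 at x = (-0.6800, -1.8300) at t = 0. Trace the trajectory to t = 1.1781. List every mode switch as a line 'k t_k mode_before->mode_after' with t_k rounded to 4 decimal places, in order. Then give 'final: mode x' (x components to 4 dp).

Mode 0: guard c·x = 2.2976 hit at Δt = 0.6755 (t = 0.6755), x⁻ = (-2.1436, -2.0189) → reset → x⁺ = (-1.5907, -1.6172), jump to mode 1
Mode 1: flow for 0.5026 to horizon, guard not reached → x = (-0.2830, -0.8247)

1 0.6755 0->1
final: 1 -0.2830 -0.8247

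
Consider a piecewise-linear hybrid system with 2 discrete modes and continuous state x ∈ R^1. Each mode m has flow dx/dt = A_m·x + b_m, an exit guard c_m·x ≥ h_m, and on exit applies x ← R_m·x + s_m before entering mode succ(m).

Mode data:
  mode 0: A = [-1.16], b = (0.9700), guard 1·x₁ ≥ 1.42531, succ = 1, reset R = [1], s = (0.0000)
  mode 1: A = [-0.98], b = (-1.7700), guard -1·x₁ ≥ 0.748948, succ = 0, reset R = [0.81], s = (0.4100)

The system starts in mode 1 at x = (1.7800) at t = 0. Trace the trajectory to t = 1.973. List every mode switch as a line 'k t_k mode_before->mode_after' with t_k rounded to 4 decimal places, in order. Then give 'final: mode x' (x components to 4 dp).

Mode 1: guard c·x = 0.7489 hit at Δt = 1.2464 (t = 1.2464), x⁻ = (-0.7489) → reset → x⁺ = (-0.1966), jump to mode 0
Mode 0: flow for 0.7266 to horizon, guard not reached → x = (0.3916)

1 1.2464 1->0
final: 0 0.3916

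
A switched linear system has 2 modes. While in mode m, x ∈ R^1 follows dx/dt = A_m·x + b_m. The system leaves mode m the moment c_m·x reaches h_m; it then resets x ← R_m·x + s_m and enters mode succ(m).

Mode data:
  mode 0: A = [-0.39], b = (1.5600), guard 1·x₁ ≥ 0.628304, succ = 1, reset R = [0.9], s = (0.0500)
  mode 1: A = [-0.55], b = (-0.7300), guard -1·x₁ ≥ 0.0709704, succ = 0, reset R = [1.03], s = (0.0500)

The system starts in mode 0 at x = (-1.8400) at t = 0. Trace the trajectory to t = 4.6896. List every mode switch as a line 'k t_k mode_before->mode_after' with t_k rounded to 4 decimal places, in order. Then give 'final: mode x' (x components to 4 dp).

Mode 0: guard c·x = 0.6283 hit at Δt = 1.4085 (t = 1.4085), x⁻ = (0.6283) → reset → x⁺ = (0.6155), jump to mode 1
Mode 1: guard c·x = 0.0710 hit at Δt = 0.7926 (t = 2.2011), x⁻ = (-0.0710) → reset → x⁺ = (-0.0231), jump to mode 0
Mode 0: guard c·x = 0.6283 hit at Δt = 0.4529 (t = 2.6540), x⁻ = (0.6283) → reset → x⁺ = (0.6155), jump to mode 1
Mode 1: guard c·x = 0.0710 hit at Δt = 0.7926 (t = 3.4466), x⁻ = (-0.0710) → reset → x⁺ = (-0.0231), jump to mode 0
Mode 0: guard c·x = 0.6283 hit at Δt = 0.4529 (t = 3.8995), x⁻ = (0.6283) → reset → x⁺ = (0.6155), jump to mode 1
Mode 1: flow for 0.7901 to horizon, guard not reached → x = (-0.0692)

1 1.4085 0->1
2 2.2011 1->0
3 2.6540 0->1
4 3.4466 1->0
5 3.8995 0->1
final: 1 -0.0692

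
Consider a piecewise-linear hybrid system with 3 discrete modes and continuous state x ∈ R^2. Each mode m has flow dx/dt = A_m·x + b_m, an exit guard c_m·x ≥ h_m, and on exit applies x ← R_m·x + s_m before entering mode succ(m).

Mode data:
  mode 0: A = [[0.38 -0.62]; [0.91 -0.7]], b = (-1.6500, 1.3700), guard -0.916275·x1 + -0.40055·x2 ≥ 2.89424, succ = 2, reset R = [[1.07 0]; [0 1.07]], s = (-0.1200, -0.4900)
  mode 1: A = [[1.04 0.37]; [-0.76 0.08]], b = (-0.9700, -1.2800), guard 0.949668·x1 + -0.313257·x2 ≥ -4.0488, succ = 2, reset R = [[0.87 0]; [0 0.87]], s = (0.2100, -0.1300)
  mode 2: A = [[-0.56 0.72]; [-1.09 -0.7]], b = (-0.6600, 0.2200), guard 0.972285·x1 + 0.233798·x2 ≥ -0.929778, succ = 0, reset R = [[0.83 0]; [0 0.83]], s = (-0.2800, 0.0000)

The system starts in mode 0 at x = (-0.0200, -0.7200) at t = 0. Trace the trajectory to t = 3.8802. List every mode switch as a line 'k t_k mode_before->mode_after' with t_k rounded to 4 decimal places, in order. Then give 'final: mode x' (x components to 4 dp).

1 1.4519 0->2
2 2.7455 2->0
3 3.3363 0->2
final: 2 -2.7190 1.8477

Mode 0: guard c·x = 2.8942 hit at Δt = 1.4519 (t = 1.4519), x⁻ = (-3.0089, -0.3426) → reset → x⁺ = (-3.3395, -0.8566), jump to mode 2
Mode 2: guard c·x = -0.9298 hit at Δt = 1.2936 (t = 2.7455), x⁻ = (-1.4392, 2.0085) → reset → x⁺ = (-1.4746, 1.6670), jump to mode 0
Mode 0: guard c·x = 2.8942 hit at Δt = 0.5908 (t = 3.3363), x⁻ = (-3.4450, 0.6550) → reset → x⁺ = (-3.8062, 0.2108), jump to mode 2
Mode 2: flow for 0.5439 to horizon, guard not reached → x = (-2.7190, 1.8477)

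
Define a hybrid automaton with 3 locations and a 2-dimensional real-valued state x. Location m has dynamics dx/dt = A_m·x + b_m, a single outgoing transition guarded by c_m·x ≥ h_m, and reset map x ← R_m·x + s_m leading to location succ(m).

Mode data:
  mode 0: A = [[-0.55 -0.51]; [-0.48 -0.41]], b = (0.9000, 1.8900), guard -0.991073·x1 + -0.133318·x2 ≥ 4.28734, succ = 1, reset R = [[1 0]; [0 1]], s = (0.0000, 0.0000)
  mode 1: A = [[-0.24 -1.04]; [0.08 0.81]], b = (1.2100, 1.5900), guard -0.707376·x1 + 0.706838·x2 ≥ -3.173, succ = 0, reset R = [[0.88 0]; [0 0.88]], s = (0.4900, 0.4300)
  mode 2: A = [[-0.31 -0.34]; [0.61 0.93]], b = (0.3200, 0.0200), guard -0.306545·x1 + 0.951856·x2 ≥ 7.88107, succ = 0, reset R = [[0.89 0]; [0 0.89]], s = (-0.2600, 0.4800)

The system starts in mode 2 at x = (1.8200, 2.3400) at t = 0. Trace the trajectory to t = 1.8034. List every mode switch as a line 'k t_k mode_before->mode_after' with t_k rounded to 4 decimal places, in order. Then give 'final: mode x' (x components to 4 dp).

Mode 2: guard c·x = 7.8811 hit at Δt = 1.1417 (t = 1.1417), x⁻ = (-0.0698, 8.2572) → reset → x⁺ = (-0.3221, 7.8289), jump to mode 0
Mode 0: flow for 0.6617 to horizon, guard not reached → x = (-1.8598, 7.3934)

1 1.1417 2->0
final: 0 -1.8598 7.3934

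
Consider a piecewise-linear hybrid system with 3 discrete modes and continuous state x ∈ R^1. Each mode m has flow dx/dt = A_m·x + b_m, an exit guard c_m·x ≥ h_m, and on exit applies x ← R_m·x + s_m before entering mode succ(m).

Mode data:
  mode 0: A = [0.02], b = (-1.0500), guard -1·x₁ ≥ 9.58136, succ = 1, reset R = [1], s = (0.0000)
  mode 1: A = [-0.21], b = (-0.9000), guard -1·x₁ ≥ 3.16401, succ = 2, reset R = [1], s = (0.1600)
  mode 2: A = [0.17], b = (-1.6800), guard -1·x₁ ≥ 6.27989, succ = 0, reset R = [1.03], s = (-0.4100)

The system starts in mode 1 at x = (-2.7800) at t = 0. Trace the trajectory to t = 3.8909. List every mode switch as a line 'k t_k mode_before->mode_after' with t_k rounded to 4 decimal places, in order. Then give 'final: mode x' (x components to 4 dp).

1 1.4020 1->2
2 2.7344 2->0
final: 0 -8.2677

Mode 1: guard c·x = 3.1640 hit at Δt = 1.4020 (t = 1.4020), x⁻ = (-3.1640) → reset → x⁺ = (-3.0040), jump to mode 2
Mode 2: guard c·x = 6.2799 hit at Δt = 1.3324 (t = 2.7344), x⁻ = (-6.2799) → reset → x⁺ = (-6.8783), jump to mode 0
Mode 0: flow for 1.1565 to horizon, guard not reached → x = (-8.2677)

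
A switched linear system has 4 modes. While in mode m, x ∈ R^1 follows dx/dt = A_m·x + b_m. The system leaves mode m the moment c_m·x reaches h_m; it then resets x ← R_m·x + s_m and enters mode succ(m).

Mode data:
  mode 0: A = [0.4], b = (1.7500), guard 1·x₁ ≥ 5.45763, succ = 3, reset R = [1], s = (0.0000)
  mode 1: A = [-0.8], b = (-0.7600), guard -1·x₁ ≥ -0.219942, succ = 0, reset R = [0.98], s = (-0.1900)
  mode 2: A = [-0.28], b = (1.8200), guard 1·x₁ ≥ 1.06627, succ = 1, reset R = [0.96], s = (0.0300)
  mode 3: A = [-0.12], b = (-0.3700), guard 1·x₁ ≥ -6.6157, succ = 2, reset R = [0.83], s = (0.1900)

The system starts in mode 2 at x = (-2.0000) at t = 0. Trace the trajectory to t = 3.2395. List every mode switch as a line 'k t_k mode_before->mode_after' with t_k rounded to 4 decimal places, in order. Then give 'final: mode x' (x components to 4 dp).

1 1.5980 2->1
2 2.2705 1->0
final: 0 2.1089

Mode 2: guard c·x = 1.0663 hit at Δt = 1.5980 (t = 1.5980), x⁻ = (1.0663) → reset → x⁺ = (1.0536), jump to mode 1
Mode 1: guard c·x = -0.2199 hit at Δt = 0.6725 (t = 2.2705), x⁻ = (0.2199) → reset → x⁺ = (0.0255), jump to mode 0
Mode 0: flow for 0.9690 to horizon, guard not reached → x = (2.1089)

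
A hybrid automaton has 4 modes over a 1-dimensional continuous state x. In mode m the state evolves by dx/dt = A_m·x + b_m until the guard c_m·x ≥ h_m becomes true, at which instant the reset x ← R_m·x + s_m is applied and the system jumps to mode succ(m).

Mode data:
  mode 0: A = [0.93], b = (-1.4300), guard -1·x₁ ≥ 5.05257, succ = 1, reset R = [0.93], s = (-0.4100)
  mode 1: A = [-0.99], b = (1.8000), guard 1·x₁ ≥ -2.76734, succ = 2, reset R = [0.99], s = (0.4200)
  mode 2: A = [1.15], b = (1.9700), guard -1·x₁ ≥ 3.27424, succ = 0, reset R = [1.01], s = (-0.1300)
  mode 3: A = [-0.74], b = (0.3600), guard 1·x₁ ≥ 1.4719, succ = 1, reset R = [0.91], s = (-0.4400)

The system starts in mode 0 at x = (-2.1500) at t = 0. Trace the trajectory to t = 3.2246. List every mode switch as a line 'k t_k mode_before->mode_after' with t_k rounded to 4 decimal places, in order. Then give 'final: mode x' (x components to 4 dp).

Mode 0: guard c·x = 5.0526 hit at Δt = 0.6243 (t = 0.6243), x⁻ = (-5.0526) → reset → x⁺ = (-5.1089), jump to mode 1
Mode 1: guard c·x = -2.7673 hit at Δt = 0.4167 (t = 1.0410), x⁻ = (-2.7673) → reset → x⁺ = (-2.3197), jump to mode 2
Mode 2: guard c·x = 3.2742 hit at Δt = 0.8220 (t = 1.8630), x⁻ = (-3.2742) → reset → x⁺ = (-3.4370), jump to mode 0
Mode 0: guard c·x = 5.0526 hit at Δt = 0.3024 (t = 2.1654), x⁻ = (-5.0526) → reset → x⁺ = (-5.1089), jump to mode 1
Mode 1: guard c·x = -2.7673 hit at Δt = 0.4167 (t = 2.5821), x⁻ = (-2.7673) → reset → x⁺ = (-2.3197), jump to mode 2
Mode 2: flow for 0.6425 to horizon, guard not reached → x = (-2.9830)

1 0.6243 0->1
2 1.0410 1->2
3 1.8630 2->0
4 2.1654 0->1
5 2.5821 1->2
final: 2 -2.9830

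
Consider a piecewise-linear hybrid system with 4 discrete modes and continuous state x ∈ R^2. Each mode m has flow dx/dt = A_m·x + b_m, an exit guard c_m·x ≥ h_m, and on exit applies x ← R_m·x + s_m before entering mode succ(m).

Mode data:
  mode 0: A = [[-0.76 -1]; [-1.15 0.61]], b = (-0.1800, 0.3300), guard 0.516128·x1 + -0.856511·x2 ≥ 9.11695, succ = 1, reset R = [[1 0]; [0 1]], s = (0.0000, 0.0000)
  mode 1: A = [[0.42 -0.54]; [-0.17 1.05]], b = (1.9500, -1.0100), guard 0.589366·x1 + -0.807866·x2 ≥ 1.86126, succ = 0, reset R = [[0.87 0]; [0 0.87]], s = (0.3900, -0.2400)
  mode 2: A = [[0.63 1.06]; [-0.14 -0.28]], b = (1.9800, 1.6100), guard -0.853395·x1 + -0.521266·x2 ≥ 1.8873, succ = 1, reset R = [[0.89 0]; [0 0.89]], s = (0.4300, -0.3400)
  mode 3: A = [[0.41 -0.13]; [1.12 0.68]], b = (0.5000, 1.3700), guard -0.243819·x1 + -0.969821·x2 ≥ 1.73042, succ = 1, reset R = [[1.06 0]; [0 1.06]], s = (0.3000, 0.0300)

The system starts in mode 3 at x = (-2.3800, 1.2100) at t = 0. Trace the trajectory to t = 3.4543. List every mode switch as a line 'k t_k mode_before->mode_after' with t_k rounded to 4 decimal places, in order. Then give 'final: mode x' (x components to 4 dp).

Mode 3: guard c·x = 1.7304 hit at Δt = 1.3826 (t = 1.3826), x⁻ = (-3.3934, -0.9311) → reset → x⁺ = (-3.2971, -0.9570), jump to mode 1
Mode 1: guard c·x = 1.8613 hit at Δt = 0.9274 (t = 2.3100), x⁻ = (-1.5025, -3.4001) → reset → x⁺ = (-0.9172, -3.1981), jump to mode 0
Mode 0: flow for 1.1443 to horizon, guard not reached → x = (3.2684, -7.4793)

1 1.3826 3->1
2 2.3100 1->0
final: 0 3.2684 -7.4793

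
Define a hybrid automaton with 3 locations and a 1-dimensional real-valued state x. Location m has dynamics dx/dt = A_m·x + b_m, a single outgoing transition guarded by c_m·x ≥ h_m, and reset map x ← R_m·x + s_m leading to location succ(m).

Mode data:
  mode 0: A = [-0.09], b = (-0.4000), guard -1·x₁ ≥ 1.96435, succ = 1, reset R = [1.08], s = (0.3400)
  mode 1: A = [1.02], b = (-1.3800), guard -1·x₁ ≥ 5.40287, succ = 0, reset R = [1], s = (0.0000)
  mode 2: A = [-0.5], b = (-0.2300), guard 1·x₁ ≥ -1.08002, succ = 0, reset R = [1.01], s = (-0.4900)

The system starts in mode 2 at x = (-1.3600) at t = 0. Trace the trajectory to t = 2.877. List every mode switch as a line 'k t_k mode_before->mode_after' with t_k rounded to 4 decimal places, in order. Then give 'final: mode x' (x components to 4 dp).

1 0.7453 2->0
2 2.3430 0->1
final: 1 -4.0512

Mode 2: guard c·x = -1.0800 hit at Δt = 0.7453 (t = 0.7453), x⁻ = (-1.0800) → reset → x⁺ = (-1.5808), jump to mode 0
Mode 0: guard c·x = 1.9644 hit at Δt = 1.5977 (t = 2.3430), x⁻ = (-1.9644) → reset → x⁺ = (-1.7815), jump to mode 1
Mode 1: flow for 0.5340 to horizon, guard not reached → x = (-4.0512)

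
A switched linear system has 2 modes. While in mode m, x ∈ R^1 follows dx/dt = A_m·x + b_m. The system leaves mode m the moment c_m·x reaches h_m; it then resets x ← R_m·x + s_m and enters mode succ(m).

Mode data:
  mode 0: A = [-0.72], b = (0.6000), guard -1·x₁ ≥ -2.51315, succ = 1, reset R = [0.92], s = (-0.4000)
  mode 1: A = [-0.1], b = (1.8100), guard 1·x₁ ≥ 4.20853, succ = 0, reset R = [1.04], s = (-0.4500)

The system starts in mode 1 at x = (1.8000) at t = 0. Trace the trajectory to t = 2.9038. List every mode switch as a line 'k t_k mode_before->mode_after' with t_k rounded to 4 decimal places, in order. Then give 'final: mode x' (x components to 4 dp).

Mode 1: guard c·x = 4.2085 hit at Δt = 1.5989 (t = 1.5989), x⁻ = (4.2085) → reset → x⁺ = (3.9269), jump to mode 0
Mode 0: guard c·x = -2.5131 hit at Δt = 0.8481 (t = 2.4470), x⁻ = (2.5132) → reset → x⁺ = (1.9121), jump to mode 1
Mode 1: flow for 0.4568 to horizon, guard not reached → x = (2.6349)

1 1.5989 1->0
2 2.4470 0->1
final: 1 2.6349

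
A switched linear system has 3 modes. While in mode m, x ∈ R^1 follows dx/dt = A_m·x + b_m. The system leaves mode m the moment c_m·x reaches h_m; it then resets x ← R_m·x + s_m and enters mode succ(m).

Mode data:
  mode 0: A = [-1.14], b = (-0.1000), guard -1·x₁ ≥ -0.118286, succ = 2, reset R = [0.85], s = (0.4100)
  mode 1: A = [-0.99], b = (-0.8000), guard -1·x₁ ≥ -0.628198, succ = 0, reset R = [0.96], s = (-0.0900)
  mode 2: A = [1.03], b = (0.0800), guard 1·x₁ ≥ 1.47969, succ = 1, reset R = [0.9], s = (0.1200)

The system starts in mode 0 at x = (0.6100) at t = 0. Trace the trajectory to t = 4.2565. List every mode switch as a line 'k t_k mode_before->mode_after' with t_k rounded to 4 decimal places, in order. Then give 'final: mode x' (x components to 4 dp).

Mode 0: guard c·x = -0.1183 hit at Δt = 1.0701 (t = 1.0701), x⁻ = (0.1183) → reset → x⁺ = (0.5105), jump to mode 2
Mode 2: guard c·x = 1.4797 hit at Δt = 0.9453 (t = 2.0154), x⁻ = (1.4797) → reset → x⁺ = (1.4517), jump to mode 1
Mode 1: guard c·x = -0.6282 hit at Δt = 0.4578 (t = 2.4732), x⁻ = (0.6282) → reset → x⁺ = (0.5131), jump to mode 0
Mode 0: guard c·x = -0.1183 hit at Δt = 0.9389 (t = 3.4121), x⁻ = (0.1183) → reset → x⁺ = (0.5105), jump to mode 2
Mode 2: flow for 0.8444 to horizon, guard not reached → x = (1.3260)

1 1.0701 0->2
2 2.0154 2->1
3 2.4732 1->0
4 3.4121 0->2
final: 2 1.3260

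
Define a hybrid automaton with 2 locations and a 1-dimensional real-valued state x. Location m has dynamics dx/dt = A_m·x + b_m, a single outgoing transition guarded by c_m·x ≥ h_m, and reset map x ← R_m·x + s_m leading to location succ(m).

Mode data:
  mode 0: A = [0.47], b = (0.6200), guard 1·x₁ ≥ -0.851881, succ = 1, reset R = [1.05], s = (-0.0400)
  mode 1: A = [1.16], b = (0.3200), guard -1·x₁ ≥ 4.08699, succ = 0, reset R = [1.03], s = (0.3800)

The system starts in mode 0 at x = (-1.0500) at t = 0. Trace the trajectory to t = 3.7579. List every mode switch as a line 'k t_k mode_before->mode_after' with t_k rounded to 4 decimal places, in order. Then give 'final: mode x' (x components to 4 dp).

1 1.1737 0->1
2 2.6871 1->0
final: 0 -5.4718

Mode 0: guard c·x = -0.8519 hit at Δt = 1.1737 (t = 1.1737), x⁻ = (-0.8519) → reset → x⁺ = (-0.9345), jump to mode 1
Mode 1: guard c·x = 4.0870 hit at Δt = 1.5134 (t = 2.6871), x⁻ = (-4.0870) → reset → x⁺ = (-3.8296), jump to mode 0
Mode 0: flow for 1.0708 to horizon, guard not reached → x = (-5.4718)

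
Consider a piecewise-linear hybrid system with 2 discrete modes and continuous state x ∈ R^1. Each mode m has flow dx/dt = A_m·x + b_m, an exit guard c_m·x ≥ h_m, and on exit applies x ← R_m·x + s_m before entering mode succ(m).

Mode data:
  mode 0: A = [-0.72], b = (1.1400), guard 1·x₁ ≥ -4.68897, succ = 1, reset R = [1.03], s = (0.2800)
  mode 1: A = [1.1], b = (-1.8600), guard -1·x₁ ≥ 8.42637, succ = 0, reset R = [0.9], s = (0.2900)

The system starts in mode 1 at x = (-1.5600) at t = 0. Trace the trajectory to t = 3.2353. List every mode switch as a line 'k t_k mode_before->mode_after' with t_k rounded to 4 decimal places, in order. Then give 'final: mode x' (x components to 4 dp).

1 1.0321 1->0
2 1.5145 0->1
3 1.9538 1->0
4 2.4362 0->1
5 2.8754 1->0
final: 0 -5.2673

Mode 1: guard c·x = 8.4264 hit at Δt = 1.0321 (t = 1.0321), x⁻ = (-8.4264) → reset → x⁺ = (-7.2937), jump to mode 0
Mode 0: guard c·x = -4.6890 hit at Δt = 0.4824 (t = 1.5145), x⁻ = (-4.6890) → reset → x⁺ = (-4.5496), jump to mode 1
Mode 1: guard c·x = 8.4264 hit at Δt = 0.4393 (t = 1.9538), x⁻ = (-8.4264) → reset → x⁺ = (-7.2937), jump to mode 0
Mode 0: guard c·x = -4.6890 hit at Δt = 0.4824 (t = 2.4362), x⁻ = (-4.6890) → reset → x⁺ = (-4.5496), jump to mode 1
Mode 1: guard c·x = 8.4264 hit at Δt = 0.4393 (t = 2.8754), x⁻ = (-8.4264) → reset → x⁺ = (-7.2937), jump to mode 0
Mode 0: flow for 0.3599 to horizon, guard not reached → x = (-5.2673)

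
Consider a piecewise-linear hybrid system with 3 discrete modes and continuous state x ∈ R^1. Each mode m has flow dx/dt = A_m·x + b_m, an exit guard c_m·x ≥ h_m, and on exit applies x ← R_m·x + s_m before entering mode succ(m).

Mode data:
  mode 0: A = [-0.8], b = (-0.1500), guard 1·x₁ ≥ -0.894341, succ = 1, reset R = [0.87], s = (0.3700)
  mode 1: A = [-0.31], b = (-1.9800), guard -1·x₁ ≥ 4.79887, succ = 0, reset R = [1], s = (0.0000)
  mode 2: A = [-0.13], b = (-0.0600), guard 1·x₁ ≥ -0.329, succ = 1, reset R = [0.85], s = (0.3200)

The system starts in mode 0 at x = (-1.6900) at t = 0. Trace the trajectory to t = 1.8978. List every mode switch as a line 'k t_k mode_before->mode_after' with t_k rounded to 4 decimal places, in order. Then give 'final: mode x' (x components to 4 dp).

Mode 0: guard c·x = -0.8943 hit at Δt = 0.9426 (t = 0.9426), x⁻ = (-0.8943) → reset → x⁺ = (-0.4081), jump to mode 1
Mode 1: flow for 0.9552 to horizon, guard not reached → x = (-1.9405)

1 0.9426 0->1
final: 1 -1.9405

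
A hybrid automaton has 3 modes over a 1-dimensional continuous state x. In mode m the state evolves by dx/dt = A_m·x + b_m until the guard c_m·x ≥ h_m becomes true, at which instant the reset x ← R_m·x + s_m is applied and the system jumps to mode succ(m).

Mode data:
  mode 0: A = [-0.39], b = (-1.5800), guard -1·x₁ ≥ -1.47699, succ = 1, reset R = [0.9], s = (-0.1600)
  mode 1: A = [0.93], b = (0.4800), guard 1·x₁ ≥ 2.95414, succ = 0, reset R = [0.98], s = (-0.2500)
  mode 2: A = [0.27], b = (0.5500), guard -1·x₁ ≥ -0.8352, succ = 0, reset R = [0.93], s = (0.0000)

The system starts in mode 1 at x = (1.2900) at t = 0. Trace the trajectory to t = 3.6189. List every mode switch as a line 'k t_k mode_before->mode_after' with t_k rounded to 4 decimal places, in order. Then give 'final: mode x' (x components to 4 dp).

Mode 1: guard c·x = 2.9541 hit at Δt = 0.7022 (t = 0.7022), x⁻ = (2.9541) → reset → x⁺ = (2.6451), jump to mode 0
Mode 0: guard c·x = -1.4770 hit at Δt = 0.4915 (t = 1.1937), x⁻ = (1.4770) → reset → x⁺ = (1.1693), jump to mode 1
Mode 1: guard c·x = 2.9541 hit at Δt = 0.7766 (t = 1.9703), x⁻ = (2.9541) → reset → x⁺ = (2.6451), jump to mode 0
Mode 0: guard c·x = -1.4770 hit at Δt = 0.4915 (t = 2.4618), x⁻ = (1.4770) → reset → x⁺ = (1.1693), jump to mode 1
Mode 1: guard c·x = 2.9541 hit at Δt = 0.7766 (t = 3.2384), x⁻ = (2.9541) → reset → x⁺ = (2.6451), jump to mode 0
Mode 0: flow for 0.3805 to horizon, guard not reached → x = (1.7215)

1 0.7022 1->0
2 1.1937 0->1
3 1.9703 1->0
4 2.4618 0->1
5 3.2384 1->0
final: 0 1.7215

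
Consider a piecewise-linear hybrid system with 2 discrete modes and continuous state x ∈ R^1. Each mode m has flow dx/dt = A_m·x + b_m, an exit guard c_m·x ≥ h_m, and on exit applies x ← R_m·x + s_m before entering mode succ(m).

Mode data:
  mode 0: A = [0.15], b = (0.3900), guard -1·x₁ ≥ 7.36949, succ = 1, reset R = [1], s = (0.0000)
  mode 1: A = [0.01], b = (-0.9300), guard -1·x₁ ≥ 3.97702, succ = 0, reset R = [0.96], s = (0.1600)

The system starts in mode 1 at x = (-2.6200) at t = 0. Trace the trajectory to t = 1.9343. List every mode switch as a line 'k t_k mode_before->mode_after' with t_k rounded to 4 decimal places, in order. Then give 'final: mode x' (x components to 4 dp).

1 1.4092 1->0
final: 0 -3.7446

Mode 1: guard c·x = 3.9770 hit at Δt = 1.4092 (t = 1.4092), x⁻ = (-3.9770) → reset → x⁺ = (-3.6579), jump to mode 0
Mode 0: flow for 0.5251 to horizon, guard not reached → x = (-3.7446)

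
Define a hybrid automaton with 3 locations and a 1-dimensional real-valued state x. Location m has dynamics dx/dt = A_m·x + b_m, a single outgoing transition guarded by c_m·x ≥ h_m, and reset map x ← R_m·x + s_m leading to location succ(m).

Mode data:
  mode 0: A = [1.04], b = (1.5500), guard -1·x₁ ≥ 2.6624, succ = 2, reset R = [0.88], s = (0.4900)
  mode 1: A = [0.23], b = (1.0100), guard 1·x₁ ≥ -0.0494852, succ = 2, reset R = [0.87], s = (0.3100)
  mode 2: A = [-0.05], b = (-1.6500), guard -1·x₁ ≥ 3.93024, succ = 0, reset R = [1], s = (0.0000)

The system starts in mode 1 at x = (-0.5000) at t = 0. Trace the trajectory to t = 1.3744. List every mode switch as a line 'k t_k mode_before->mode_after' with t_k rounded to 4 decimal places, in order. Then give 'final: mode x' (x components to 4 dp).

1 0.4763 1->2
final: 2 -1.1939

Mode 1: guard c·x = -0.0495 hit at Δt = 0.4763 (t = 0.4763), x⁻ = (-0.0495) → reset → x⁺ = (0.2669), jump to mode 2
Mode 2: flow for 0.8981 to horizon, guard not reached → x = (-1.1939)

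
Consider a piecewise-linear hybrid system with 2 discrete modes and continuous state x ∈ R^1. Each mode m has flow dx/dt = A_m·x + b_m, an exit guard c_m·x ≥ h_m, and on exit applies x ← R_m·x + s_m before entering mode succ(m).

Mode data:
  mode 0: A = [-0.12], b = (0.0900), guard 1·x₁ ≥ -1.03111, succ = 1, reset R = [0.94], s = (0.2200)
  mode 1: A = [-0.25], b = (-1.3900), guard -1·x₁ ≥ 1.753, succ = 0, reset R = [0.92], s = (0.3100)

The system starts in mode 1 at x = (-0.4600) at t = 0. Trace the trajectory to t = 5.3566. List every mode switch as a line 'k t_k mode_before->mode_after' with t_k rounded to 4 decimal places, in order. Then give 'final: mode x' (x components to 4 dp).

1 1.1696 1->0
2 2.3525 0->1
3 3.2886 1->0
4 4.4715 0->1
final: 1 -1.7042

Mode 1: guard c·x = 1.7530 hit at Δt = 1.1696 (t = 1.1696), x⁻ = (-1.7530) → reset → x⁺ = (-1.3028), jump to mode 0
Mode 0: guard c·x = -1.0311 hit at Δt = 1.1829 (t = 2.3525), x⁻ = (-1.0311) → reset → x⁺ = (-0.7492), jump to mode 1
Mode 1: guard c·x = 1.7530 hit at Δt = 0.9361 (t = 3.2886), x⁻ = (-1.7530) → reset → x⁺ = (-1.3028), jump to mode 0
Mode 0: guard c·x = -1.0311 hit at Δt = 1.1829 (t = 4.4715), x⁻ = (-1.0311) → reset → x⁺ = (-0.7492), jump to mode 1
Mode 1: flow for 0.8851 to horizon, guard not reached → x = (-1.7042)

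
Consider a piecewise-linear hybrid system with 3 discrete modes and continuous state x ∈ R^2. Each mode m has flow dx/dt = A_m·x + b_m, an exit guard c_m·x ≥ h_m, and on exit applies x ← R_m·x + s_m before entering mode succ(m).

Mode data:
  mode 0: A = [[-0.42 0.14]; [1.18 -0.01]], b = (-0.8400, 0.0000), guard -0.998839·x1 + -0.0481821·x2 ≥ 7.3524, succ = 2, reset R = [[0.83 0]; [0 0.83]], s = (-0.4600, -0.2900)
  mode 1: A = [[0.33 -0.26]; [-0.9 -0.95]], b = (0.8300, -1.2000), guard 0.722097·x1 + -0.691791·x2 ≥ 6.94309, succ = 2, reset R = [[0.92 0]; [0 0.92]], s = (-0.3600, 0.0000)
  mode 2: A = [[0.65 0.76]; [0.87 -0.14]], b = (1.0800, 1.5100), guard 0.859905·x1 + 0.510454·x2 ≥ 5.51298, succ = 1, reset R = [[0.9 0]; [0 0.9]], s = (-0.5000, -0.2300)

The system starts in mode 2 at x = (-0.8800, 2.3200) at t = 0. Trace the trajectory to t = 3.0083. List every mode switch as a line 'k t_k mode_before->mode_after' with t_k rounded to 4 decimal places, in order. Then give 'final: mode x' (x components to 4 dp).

1 1.1323 2->1
2 2.6564 1->2
final: 2 6.7057 -0.6824

Mode 2: guard c·x = 5.5130 hit at Δt = 1.1323 (t = 1.1323), x⁻ = (3.7268, 4.5221) → reset → x⁺ = (2.8541, 3.8399), jump to mode 1
Mode 1: guard c·x = 6.9431 hit at Δt = 1.5241 (t = 2.6564), x⁻ = (6.3361, -3.4227) → reset → x⁺ = (5.4692, -3.1489), jump to mode 2
Mode 2: flow for 0.3519 to horizon, guard not reached → x = (6.7057, -0.6824)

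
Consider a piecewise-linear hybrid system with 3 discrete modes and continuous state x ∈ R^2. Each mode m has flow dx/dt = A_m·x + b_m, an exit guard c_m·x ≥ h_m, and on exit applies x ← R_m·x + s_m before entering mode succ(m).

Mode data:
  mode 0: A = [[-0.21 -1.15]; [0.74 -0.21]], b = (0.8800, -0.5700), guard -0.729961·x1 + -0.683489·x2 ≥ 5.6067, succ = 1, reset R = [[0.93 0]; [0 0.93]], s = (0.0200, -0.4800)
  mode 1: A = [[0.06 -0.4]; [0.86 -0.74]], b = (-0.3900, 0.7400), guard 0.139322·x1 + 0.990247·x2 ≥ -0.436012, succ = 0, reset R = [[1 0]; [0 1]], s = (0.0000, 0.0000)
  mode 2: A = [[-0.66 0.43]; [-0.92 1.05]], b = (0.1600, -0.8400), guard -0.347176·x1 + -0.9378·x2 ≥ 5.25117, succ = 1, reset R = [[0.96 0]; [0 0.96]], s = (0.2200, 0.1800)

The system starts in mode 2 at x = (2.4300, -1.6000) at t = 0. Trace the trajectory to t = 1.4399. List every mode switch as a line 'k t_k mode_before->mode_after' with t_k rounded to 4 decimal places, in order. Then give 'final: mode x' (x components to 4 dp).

Mode 2: guard c·x = 5.2512 hit at Δt = 0.7030 (t = 0.7030), x⁻ = (0.7164, -5.8647) → reset → x⁺ = (0.9078, -5.4501), jump to mode 1
Mode 1: flow for 0.7369 to horizon, guard not reached → x = (1.7527, -2.0313)

1 0.7030 2->1
final: 1 1.7527 -2.0313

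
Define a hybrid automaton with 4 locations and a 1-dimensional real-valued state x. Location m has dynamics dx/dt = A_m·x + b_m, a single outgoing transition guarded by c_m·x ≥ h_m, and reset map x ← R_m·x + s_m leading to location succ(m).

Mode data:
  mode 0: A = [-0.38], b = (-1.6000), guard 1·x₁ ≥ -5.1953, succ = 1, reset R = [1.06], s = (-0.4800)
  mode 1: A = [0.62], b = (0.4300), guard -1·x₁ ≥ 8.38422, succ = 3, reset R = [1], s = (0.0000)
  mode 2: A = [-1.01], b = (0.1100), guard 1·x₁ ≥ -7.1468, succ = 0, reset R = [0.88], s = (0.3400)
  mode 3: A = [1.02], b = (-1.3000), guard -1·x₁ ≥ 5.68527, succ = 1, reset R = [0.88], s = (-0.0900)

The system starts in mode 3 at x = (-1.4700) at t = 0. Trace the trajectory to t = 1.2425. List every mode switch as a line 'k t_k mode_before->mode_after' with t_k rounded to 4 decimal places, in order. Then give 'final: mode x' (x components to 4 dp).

1 0.9123 3->1
final: 1 -6.0925

Mode 3: guard c·x = 5.6853 hit at Δt = 0.9123 (t = 0.9123), x⁻ = (-5.6853) → reset → x⁺ = (-5.0930), jump to mode 1
Mode 1: flow for 0.3302 to horizon, guard not reached → x = (-6.0925)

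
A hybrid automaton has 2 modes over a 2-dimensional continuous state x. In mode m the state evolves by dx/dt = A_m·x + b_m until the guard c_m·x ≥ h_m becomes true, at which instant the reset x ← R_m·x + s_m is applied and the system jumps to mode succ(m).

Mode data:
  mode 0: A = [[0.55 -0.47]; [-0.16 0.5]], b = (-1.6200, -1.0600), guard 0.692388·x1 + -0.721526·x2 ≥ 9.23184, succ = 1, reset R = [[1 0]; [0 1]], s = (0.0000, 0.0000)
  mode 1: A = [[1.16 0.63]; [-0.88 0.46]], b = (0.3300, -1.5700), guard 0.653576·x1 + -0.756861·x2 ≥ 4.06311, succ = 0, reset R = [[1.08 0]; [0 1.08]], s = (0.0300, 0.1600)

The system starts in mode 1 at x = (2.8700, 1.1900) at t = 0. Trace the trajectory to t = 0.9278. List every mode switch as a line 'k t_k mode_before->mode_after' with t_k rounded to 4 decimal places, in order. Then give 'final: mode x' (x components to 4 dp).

1 0.4401 1->0
final: 0 6.7079 -2.2661

Mode 1: guard c·x = 4.0631 hit at Δt = 0.4401 (t = 0.4401), x⁻ = (5.0813, -0.9805) → reset → x⁺ = (5.5178, -0.8990), jump to mode 0
Mode 0: flow for 0.4877 to horizon, guard not reached → x = (6.7079, -2.2661)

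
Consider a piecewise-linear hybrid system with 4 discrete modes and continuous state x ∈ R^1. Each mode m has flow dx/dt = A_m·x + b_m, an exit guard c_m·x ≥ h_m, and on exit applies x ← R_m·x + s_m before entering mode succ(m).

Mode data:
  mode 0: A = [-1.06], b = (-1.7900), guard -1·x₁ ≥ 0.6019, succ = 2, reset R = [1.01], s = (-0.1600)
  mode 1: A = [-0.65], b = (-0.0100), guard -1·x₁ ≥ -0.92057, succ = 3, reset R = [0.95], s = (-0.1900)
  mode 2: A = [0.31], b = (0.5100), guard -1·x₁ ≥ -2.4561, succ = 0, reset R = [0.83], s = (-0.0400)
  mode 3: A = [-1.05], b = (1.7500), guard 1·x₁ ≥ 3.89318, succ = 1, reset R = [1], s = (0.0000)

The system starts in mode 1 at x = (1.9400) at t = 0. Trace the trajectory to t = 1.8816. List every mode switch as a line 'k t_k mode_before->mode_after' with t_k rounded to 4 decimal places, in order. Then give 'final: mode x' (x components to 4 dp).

1 1.1335 1->3
final: 3 1.2189

Mode 1: guard c·x = -0.9206 hit at Δt = 1.1335 (t = 1.1335), x⁻ = (0.9206) → reset → x⁺ = (0.6845), jump to mode 3
Mode 3: flow for 0.7481 to horizon, guard not reached → x = (1.2189)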